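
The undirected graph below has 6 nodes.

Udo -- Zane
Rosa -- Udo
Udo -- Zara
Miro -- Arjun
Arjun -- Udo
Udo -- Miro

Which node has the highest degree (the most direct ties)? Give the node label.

Degrees — Arjun:2, Miro:2, Rosa:1, Udo:5, Zane:1, Zara:1.
The maximum is 5, attained only by Udo.

Udo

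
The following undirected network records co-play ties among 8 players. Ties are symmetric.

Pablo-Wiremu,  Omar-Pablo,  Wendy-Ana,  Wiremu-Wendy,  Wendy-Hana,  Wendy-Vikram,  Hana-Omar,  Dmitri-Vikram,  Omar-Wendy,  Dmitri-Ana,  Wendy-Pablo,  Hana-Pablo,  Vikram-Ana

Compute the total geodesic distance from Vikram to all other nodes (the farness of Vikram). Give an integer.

11

Distances from Vikram: Ana:1, Dmitri:1, Hana:2, Omar:2, Pablo:2, Wendy:1, Wiremu:2.
Sum = 1 + 1 + 2 + 2 + 2 + 1 + 2 = 11.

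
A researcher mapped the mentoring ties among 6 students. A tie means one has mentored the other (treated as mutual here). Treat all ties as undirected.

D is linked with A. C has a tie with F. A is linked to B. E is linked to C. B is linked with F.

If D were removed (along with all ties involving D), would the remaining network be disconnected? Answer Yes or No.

No

Even without D, every remaining node can still reach every other (the residual graph is connected), so D is not a cut vertex.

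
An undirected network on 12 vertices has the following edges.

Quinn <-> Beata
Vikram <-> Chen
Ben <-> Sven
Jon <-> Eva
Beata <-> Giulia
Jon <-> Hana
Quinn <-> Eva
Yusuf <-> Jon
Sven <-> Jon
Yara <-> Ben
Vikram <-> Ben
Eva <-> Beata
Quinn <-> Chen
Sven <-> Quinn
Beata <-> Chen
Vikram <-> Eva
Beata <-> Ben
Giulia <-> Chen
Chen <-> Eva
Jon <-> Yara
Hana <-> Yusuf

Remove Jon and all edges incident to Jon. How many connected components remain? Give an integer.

2

Without Jon, the remaining ties split the others into: {Beata, Ben, Chen, Eva, Giulia, Quinn, Sven, Vikram, Yara}; {Hana, Yusuf}.
That's 2 separate components.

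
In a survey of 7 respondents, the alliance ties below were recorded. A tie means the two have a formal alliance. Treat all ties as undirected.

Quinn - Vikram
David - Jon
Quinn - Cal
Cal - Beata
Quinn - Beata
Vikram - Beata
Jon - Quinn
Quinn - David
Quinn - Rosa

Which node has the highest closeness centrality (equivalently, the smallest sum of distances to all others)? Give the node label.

Quinn

Farness (sum of distances to all others) for each node — Beata:9, Cal:10, David:10, Jon:10, Quinn:6, Rosa:11, Vikram:10.
The smallest farness is 6, for Quinn, so Quinn has the highest closeness.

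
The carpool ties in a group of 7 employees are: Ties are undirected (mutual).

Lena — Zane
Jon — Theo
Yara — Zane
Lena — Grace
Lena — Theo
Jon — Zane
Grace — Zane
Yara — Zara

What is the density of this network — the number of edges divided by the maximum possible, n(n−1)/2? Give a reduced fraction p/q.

There are 8 edges and 7 nodes, so the maximum possible is C(7,2) = 21.
Density = 8/21.

8/21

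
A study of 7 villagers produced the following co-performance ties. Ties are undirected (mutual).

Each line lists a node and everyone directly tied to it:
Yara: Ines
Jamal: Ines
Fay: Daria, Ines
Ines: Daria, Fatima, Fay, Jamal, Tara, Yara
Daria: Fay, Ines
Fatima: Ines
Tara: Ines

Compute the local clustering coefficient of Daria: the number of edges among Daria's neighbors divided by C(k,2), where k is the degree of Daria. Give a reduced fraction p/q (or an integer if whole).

Daria's neighbors: Fay and Ines (k = 2).
Possible neighbor pairs: C(2,2) = 1. Edges among them: Fay–Ines → e = 1.
Clustering(Daria) = 1/1.

1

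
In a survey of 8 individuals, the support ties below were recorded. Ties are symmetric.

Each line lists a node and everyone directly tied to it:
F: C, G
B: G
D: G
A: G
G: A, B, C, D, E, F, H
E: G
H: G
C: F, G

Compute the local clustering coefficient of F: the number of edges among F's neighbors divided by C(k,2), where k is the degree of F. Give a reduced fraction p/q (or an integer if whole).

1

F's neighbors: C and G (k = 2).
Possible neighbor pairs: C(2,2) = 1. Edges among them: C–G → e = 1.
Clustering(F) = 1/1.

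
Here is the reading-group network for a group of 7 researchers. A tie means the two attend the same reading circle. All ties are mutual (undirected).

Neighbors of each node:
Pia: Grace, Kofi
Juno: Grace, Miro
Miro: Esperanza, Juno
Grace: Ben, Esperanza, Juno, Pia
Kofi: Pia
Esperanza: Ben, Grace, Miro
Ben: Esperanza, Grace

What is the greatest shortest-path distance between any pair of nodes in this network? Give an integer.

4

Eccentricity of each node (its greatest distance to any other): Ben:3, Esperanza:3, Grace:2, Juno:3, Kofi:4, Miro:4, Pia:3.
The maximum eccentricity is 4, realized for instance by the pair Kofi–Miro via Kofi – Pia – Grace – Esperanza – Miro. So the diameter is 4.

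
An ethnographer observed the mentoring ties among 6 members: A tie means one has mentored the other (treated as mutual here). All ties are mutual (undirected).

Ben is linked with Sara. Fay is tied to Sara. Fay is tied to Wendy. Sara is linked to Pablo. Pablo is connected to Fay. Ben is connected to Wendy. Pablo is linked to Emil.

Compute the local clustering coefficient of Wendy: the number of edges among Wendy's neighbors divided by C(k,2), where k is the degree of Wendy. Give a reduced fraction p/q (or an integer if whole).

Wendy's neighbors: Ben and Fay (k = 2).
Possible neighbor pairs: C(2,2) = 1. Edges among them: none → e = 0.
Clustering(Wendy) = 0/1.

0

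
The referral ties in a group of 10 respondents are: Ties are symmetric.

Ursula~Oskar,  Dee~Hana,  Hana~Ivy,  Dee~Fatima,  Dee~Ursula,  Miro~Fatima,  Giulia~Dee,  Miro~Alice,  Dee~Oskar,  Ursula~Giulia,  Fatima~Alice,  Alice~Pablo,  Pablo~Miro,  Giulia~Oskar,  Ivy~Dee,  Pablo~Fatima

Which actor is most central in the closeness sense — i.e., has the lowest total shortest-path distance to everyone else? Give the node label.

Dee

Farness (sum of distances to all others) for each node — Alice:20, Dee:12, Fatima:14, Giulia:18, Hana:19, Ivy:19, Miro:20, Oskar:18, Pablo:20, Ursula:18.
The smallest farness is 12, for Dee, so Dee has the highest closeness.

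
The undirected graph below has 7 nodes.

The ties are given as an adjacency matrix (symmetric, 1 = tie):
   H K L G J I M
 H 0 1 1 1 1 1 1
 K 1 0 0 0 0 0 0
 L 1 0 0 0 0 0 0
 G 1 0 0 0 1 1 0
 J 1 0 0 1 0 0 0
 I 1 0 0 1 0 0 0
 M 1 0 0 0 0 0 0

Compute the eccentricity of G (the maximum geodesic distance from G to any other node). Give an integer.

2

Distances from G: H:1, I:1, J:1, K:2, L:2, M:2.
The largest is 2 (to K, L, and M), so the eccentricity of G is 2.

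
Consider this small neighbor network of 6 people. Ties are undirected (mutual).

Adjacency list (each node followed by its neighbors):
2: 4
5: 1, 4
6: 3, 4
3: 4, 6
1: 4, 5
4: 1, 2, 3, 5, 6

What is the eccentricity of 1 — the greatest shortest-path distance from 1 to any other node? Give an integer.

2

Distances from 1: 2:2, 3:2, 4:1, 5:1, 6:2.
The largest is 2 (to 6, 2, and 3), so the eccentricity of 1 is 2.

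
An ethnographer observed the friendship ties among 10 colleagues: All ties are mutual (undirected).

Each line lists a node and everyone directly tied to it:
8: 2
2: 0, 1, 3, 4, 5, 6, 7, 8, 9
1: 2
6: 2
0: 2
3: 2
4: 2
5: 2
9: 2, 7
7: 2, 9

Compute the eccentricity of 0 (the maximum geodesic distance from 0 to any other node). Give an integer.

Distances from 0: 1:2, 2:1, 3:2, 4:2, 5:2, 6:2, 7:2, 8:2, 9:2.
The largest is 2 (to 6, 1, 7, 5, 9, 4, 3, and 8), so the eccentricity of 0 is 2.

2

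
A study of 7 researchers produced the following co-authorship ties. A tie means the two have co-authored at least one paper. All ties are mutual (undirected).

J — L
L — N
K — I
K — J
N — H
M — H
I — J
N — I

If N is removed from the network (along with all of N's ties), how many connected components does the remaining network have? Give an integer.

Without N, the remaining ties split the others into: {I, J, K, L}; {H, M}.
That's 2 separate components.

2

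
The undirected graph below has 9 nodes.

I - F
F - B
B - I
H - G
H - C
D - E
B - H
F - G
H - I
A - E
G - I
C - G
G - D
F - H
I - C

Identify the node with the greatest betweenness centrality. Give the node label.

G

Unnormalized betweenness of each node: A:0, B:0, C:0, D:12, E:7, F:4/3, G:46/3, H:13/6, I:13/6.
G has the largest value, 46/3, making it the main broker — the node through which the most shortest paths run.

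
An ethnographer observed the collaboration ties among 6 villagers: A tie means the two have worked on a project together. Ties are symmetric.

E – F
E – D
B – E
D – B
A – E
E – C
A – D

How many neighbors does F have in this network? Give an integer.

F is directly tied to E. That is 1 neighbor, so the degree of F is 1.

1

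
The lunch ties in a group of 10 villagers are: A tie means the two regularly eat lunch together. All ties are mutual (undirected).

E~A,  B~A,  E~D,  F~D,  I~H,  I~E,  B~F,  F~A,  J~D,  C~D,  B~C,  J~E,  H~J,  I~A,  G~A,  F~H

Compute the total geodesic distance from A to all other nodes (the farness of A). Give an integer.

Distances from A: B:1, C:2, D:2, E:1, F:1, G:1, H:2, I:1, J:2.
Sum = 1 + 2 + 2 + 1 + 1 + 1 + 2 + 1 + 2 = 13.

13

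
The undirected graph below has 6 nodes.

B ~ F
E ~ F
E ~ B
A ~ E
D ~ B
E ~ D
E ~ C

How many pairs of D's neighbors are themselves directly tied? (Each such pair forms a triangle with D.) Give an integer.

1

D's neighbors: B and E.
Neighbor pairs that are themselves tied: D–B–E. Each forms one triangle with D, for 1 in total.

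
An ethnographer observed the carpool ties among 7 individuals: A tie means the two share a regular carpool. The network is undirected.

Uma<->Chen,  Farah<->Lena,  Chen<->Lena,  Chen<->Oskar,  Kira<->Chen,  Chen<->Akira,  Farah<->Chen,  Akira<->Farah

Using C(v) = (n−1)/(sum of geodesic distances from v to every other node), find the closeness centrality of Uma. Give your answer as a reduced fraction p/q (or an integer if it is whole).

Distances from Uma: Akira:2, Chen:1, Farah:2, Kira:2, Lena:2, Oskar:2. Sum = 11.
n = 7, so closeness = 6/11.

6/11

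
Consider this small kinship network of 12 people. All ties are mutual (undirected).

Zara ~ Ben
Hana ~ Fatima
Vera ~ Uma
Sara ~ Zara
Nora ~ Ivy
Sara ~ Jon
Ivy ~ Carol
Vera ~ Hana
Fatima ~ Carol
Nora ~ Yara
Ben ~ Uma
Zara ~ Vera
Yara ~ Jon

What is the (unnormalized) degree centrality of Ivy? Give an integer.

2

Ivy is directly tied to Carol and Nora. That is 2 neighbors, so the degree of Ivy is 2.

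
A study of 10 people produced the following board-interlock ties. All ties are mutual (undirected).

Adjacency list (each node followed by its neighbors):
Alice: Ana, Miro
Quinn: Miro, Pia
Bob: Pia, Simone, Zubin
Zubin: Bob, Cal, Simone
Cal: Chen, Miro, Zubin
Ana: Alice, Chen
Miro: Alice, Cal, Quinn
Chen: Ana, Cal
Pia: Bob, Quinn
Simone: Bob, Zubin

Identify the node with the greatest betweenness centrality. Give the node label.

Unnormalized betweenness of each node: Alice:3, Ana:1, Bob:9/2, Cal:29/2, Chen:4, Miro:23/2, Pia:7/2, Quinn:5, Simone:0, Zubin:10.
Cal has the largest value, 29/2, making it the main broker — the node through which the most shortest paths run.

Cal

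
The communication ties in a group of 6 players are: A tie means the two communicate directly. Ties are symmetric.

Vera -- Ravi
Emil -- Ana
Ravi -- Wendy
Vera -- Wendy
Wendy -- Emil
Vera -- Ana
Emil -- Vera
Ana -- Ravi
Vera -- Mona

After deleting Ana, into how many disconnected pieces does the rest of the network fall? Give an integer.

1

Ana's neighbors (Emil, Ravi, and Vera) remain reachable from one another through other ties, so the rest of the network stays in one piece.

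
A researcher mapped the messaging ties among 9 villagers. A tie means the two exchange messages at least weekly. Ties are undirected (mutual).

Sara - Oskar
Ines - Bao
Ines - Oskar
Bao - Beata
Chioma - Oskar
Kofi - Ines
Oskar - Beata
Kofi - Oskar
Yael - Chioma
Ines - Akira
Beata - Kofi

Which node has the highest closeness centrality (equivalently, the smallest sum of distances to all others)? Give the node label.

Oskar

Farness (sum of distances to all others) for each node — Akira:20, Bao:18, Beata:15, Chioma:16, Ines:13, Kofi:14, Oskar:11, Sara:18, Yael:23.
The smallest farness is 11, for Oskar, so Oskar has the highest closeness.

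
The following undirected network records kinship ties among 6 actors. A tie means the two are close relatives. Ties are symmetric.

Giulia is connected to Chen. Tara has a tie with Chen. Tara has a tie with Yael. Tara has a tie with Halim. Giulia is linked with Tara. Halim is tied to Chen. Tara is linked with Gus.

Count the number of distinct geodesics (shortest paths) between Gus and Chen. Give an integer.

1

The shortest distance is 2, and the only length-2 path is Gus–Tara–Chen. So there is exactly 1 shortest path.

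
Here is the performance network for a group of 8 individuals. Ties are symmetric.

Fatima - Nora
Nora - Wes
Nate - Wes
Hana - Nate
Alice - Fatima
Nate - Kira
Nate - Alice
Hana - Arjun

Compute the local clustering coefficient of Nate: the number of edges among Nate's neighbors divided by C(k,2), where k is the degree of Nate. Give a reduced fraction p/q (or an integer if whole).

Nate's neighbors: Alice, Hana, Kira, and Wes (k = 4).
Possible neighbor pairs: C(4,2) = 6. Edges among them: none → e = 0.
Clustering(Nate) = 0/6 = 0.

0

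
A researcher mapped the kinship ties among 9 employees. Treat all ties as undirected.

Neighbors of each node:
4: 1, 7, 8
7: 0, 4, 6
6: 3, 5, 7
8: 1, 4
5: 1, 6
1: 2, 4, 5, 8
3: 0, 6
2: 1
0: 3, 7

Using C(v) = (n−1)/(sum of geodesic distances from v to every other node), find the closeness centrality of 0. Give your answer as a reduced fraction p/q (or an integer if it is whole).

Distances from 0: 1:3, 2:4, 3:1, 4:2, 5:3, 6:2, 7:1, 8:3. Sum = 19.
n = 9, so closeness = 8/19.

8/19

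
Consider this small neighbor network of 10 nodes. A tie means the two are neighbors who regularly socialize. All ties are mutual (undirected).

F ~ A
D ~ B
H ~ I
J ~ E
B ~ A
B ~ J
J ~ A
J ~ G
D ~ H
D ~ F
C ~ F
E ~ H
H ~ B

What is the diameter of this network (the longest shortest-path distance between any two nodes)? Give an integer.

4

Eccentricity of each node (its greatest distance to any other): A:3, B:3, C:4, D:3, E:4, F:3, G:4, H:3, I:4, J:3.
The maximum eccentricity is 4, realized for instance by the pair G–C via G – J – A – F – C. So the diameter is 4.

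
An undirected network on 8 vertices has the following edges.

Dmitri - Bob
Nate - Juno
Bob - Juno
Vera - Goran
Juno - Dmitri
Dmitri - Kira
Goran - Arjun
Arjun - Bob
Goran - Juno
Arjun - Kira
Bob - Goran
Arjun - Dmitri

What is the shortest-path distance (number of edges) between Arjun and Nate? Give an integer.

3

One shortest route is Arjun – Goran – Juno – Nate, which uses 3 edges, and at distance 2 from Arjun we only reach {Juno, Vera}, which does not include Nate. So d(Arjun,Nate) = 3.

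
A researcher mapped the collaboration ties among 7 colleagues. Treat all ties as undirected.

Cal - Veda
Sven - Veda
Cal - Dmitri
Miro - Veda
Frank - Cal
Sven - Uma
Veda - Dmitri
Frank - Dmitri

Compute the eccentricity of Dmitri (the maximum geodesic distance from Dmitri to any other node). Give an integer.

3

Distances from Dmitri: Cal:1, Frank:1, Miro:2, Sven:2, Uma:3, Veda:1.
The largest is 3 (to Uma), so the eccentricity of Dmitri is 3.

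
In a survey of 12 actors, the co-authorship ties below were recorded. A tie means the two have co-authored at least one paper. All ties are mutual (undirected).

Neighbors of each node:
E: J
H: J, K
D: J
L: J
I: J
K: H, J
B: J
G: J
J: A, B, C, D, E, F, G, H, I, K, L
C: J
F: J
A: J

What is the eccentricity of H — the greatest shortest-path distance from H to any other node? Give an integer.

2

Distances from H: A:2, B:2, C:2, D:2, E:2, F:2, G:2, I:2, J:1, K:1, L:2.
The largest is 2 (to G, B, C, L, I, A, D, E, and F), so the eccentricity of H is 2.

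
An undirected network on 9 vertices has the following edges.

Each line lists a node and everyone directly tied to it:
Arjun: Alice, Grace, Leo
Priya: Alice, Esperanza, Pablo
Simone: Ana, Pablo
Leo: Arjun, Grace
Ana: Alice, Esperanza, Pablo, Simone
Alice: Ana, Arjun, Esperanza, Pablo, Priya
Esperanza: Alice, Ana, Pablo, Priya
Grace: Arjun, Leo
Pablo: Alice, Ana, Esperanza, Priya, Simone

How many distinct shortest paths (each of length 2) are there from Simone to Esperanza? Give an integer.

The shortest distance is 2. The length-2 paths are: Simone–Ana–Esperanza; Simone–Pablo–Esperanza.
That gives 2 distinct shortest paths.

2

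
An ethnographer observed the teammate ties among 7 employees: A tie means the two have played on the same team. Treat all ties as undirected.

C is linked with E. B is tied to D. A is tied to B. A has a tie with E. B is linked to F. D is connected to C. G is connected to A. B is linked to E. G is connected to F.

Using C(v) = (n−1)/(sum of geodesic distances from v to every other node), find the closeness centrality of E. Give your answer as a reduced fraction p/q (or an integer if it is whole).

Distances from E: A:1, B:1, C:1, D:2, F:2, G:2. Sum = 9.
n = 7, so closeness = 6/9 = 2/3.

2/3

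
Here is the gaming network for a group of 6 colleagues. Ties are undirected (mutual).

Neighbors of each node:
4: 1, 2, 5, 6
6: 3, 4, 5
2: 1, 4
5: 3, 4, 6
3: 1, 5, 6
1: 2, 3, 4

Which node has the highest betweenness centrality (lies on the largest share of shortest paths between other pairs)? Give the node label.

4

Unnormalized betweenness of each node: 1:4/3, 2:0, 3:1, 4:3, 5:1/3, 6:1/3.
4 has the largest value, 3, making it the main broker — the node through which the most shortest paths run.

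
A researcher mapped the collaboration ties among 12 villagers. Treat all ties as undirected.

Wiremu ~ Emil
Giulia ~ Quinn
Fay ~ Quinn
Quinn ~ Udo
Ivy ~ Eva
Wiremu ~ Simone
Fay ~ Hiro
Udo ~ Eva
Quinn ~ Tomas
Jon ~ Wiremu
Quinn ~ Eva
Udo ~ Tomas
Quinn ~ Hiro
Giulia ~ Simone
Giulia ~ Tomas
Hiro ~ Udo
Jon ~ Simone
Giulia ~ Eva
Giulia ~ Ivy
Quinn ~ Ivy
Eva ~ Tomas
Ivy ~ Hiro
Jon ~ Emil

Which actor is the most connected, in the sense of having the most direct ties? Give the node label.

Quinn

Degrees — Emil:2, Eva:5, Fay:2, Giulia:5, Hiro:4, Ivy:4, Jon:3, Quinn:7, Simone:3, Tomas:4, Udo:4, Wiremu:3.
The maximum is 7, attained only by Quinn.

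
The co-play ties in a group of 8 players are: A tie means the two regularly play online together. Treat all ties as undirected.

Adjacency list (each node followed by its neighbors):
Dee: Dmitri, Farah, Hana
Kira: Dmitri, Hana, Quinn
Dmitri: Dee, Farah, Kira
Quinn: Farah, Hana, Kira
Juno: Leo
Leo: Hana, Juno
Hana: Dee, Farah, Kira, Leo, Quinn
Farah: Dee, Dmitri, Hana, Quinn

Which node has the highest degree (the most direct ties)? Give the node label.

Degrees — Dee:3, Dmitri:3, Farah:4, Hana:5, Juno:1, Kira:3, Leo:2, Quinn:3.
The maximum is 5, attained only by Hana.

Hana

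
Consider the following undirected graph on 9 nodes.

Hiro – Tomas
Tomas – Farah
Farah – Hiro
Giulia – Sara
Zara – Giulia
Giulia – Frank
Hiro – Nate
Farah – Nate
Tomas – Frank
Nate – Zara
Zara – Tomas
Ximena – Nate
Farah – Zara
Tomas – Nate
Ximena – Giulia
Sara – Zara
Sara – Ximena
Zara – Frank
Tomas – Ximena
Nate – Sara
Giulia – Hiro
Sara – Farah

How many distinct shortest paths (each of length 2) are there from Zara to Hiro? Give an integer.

The shortest distance is 2. The length-2 paths are: Zara–Giulia–Hiro; Zara–Nate–Hiro; Zara–Tomas–Hiro; Zara–Farah–Hiro.
That gives 4 distinct shortest paths.

4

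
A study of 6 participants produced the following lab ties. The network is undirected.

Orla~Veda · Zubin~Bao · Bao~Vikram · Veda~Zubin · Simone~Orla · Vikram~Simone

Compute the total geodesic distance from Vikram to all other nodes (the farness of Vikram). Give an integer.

9

Distances from Vikram: Bao:1, Orla:2, Simone:1, Veda:3, Zubin:2.
Sum = 1 + 2 + 1 + 3 + 2 = 9.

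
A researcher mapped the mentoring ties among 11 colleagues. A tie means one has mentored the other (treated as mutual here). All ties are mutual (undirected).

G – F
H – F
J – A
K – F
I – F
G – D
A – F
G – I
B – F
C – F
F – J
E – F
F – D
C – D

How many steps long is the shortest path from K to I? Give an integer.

2

One shortest route is K – F – I, which uses 2 edges, and K and I are not directly tied, so nothing shorter exists. So d(K,I) = 2.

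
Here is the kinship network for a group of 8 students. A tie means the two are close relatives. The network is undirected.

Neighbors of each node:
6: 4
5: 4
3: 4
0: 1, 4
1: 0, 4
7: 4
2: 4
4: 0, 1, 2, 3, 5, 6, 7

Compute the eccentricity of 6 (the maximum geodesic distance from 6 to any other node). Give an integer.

2

Distances from 6: 0:2, 1:2, 2:2, 3:2, 4:1, 5:2, 7:2.
The largest is 2 (to 2, 7, 5, 1, 0, and 3), so the eccentricity of 6 is 2.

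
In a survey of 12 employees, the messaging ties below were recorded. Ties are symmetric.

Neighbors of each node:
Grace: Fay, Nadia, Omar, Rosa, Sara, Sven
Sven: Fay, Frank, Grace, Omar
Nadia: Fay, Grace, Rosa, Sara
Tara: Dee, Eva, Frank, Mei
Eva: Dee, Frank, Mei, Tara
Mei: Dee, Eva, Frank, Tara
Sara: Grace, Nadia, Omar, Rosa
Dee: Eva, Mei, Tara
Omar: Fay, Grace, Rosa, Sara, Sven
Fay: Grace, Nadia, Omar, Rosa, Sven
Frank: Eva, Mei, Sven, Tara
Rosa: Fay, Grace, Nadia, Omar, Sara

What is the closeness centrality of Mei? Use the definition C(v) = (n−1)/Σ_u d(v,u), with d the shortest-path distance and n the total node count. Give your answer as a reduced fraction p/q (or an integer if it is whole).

11/27

Distances from Mei: Dee:1, Eva:1, Fay:3, Frank:1, Grace:3, Nadia:4, Omar:3, Rosa:4, Sara:4, Sven:2, Tara:1. Sum = 27.
n = 12, so closeness = 11/27.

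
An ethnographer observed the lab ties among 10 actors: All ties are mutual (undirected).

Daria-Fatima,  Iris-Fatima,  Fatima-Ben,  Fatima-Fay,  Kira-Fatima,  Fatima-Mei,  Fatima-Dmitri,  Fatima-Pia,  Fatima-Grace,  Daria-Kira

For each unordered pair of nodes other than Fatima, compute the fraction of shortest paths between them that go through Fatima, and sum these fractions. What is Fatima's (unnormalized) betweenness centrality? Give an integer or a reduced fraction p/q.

35

Pairs whose geodesics pass through Fatima — Ben–Kira: 1; Ben–Grace: 1; Ben–Iris: 1; Ben–Daria: 1; Ben–Fay: 1; Ben–Dmitri: 1; Ben–Pia: 1; Ben–Mei: 1; Kira–Grace: 1; Kira–Iris: 1; Kira–Fay: 1; Kira–Dmitri: 1; Kira–Pia: 1; Kira–Mei: 1 … (+21 more pairs).
All other pairs contribute 0.
Summing the contributions gives betweenness(Fatima) = 35.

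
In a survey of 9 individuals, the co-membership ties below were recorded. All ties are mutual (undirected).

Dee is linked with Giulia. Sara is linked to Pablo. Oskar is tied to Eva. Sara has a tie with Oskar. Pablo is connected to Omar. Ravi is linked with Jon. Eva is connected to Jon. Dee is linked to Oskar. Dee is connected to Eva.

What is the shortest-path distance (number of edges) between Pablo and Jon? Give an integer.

One shortest route is Pablo – Sara – Oskar – Eva – Jon, which uses 4 edges, and at distance 3 from Pablo we only reach {Dee, Eva}, which does not include Jon. So d(Pablo,Jon) = 4.

4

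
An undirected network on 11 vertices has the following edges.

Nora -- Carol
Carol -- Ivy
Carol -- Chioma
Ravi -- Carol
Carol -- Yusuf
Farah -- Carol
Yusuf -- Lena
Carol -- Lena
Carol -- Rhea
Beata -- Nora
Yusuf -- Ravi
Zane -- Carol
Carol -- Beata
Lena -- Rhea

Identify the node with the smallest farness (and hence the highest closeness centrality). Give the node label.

Carol

Farness (sum of distances to all others) for each node — Beata:18, Carol:10, Chioma:19, Farah:19, Ivy:19, Lena:17, Nora:18, Ravi:18, Rhea:18, Yusuf:17, Zane:19.
The smallest farness is 10, for Carol, so Carol has the highest closeness.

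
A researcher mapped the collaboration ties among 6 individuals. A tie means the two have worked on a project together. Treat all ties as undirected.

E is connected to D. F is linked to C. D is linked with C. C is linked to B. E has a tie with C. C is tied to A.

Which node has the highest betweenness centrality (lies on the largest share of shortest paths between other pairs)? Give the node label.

Unnormalized betweenness of each node: A:0, B:0, C:9, D:0, E:0, F:0.
C has the largest value, 9, making it the main broker — the node through which the most shortest paths run.

C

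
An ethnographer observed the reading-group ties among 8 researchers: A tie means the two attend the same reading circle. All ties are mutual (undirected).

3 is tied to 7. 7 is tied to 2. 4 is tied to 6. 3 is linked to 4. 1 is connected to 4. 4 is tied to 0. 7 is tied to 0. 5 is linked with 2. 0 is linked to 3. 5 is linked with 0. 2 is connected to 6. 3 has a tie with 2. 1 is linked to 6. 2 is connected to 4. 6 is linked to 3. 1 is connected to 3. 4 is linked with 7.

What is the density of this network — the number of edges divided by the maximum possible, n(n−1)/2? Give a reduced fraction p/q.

17/28

There are 17 edges and 8 nodes, so the maximum possible is C(8,2) = 28.
Density = 17/28.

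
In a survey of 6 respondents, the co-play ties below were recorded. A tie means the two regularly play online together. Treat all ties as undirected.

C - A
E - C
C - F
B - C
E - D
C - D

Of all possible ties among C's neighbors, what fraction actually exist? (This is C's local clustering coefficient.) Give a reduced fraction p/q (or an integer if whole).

C's neighbors: A, B, D, E, and F (k = 5).
Possible neighbor pairs: C(5,2) = 10. Edges among them: D–E → e = 1.
Clustering(C) = 1/10.

1/10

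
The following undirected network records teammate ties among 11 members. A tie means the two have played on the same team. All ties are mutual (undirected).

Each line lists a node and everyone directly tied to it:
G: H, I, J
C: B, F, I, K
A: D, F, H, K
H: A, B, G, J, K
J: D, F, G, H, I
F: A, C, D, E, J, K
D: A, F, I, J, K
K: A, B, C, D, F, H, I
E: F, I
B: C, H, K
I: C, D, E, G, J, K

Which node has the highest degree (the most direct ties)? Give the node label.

K

Degrees — A:4, B:3, C:4, D:5, E:2, F:6, G:3, H:5, I:6, J:5, K:7.
The maximum is 7, attained only by K.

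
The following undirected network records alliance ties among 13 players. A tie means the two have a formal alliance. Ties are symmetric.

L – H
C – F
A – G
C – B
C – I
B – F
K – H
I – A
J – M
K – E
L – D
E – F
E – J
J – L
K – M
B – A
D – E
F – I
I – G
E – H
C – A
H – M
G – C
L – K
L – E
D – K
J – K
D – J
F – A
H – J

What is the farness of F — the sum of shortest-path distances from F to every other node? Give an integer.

20

Distances from F: A:1, B:1, C:1, D:2, E:1, G:2, H:2, I:1, J:2, K:2, L:2, M:3.
Sum = 1 + 1 + 1 + 2 + 1 + 2 + 2 + 1 + 2 + 2 + 2 + 3 = 20.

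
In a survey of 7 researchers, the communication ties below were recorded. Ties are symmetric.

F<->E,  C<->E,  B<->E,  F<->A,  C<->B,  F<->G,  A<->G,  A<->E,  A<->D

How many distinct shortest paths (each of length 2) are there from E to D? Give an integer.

The shortest distance is 2, and the only length-2 path is E–A–D. So there is exactly 1 shortest path.

1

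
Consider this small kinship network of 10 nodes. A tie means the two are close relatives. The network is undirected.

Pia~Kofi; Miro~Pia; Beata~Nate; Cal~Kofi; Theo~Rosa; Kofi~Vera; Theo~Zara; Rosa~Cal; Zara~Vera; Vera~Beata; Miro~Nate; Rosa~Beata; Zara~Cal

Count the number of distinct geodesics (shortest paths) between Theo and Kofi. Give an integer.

3

The shortest distance is 3. The length-3 paths are: Theo–Rosa–Cal–Kofi; Theo–Zara–Cal–Kofi; Theo–Zara–Vera–Kofi.
That gives 3 distinct shortest paths.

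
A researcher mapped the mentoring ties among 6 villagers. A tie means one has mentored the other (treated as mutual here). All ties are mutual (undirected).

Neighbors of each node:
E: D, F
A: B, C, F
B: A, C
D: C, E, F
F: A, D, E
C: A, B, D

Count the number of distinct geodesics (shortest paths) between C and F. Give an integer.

The shortest distance is 2. The length-2 paths are: C–D–F; C–A–F.
That gives 2 distinct shortest paths.

2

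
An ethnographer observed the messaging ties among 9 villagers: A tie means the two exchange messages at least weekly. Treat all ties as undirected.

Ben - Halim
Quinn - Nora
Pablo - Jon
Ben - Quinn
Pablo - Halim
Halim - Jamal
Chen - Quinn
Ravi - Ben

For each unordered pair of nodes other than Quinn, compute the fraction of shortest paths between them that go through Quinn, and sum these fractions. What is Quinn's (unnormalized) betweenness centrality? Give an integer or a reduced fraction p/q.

Pairs whose geodesics pass through Quinn — Jon–Nora: 1; Jon–Chen: 1; Pablo–Nora: 1; Pablo–Chen: 1; Nora–Halim: 1; Nora–Ravi: 1; Nora–Chen: 1; Nora–Jamal: 1; Nora–Ben: 1; Halim–Chen: 1; Ravi–Chen: 1; Chen–Jamal: 1; Chen–Ben: 1.
All other pairs contribute 0.
Summing the contributions gives betweenness(Quinn) = 13.

13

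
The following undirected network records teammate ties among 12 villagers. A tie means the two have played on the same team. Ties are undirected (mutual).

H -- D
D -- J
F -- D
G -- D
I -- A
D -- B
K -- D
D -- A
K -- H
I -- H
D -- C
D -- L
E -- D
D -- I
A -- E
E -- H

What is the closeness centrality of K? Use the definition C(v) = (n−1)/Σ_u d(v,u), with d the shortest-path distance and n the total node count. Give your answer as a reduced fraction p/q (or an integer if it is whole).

Distances from K: A:2, B:2, C:2, D:1, E:2, F:2, G:2, H:1, I:2, J:2, L:2. Sum = 20.
n = 12, so closeness = 11/20.

11/20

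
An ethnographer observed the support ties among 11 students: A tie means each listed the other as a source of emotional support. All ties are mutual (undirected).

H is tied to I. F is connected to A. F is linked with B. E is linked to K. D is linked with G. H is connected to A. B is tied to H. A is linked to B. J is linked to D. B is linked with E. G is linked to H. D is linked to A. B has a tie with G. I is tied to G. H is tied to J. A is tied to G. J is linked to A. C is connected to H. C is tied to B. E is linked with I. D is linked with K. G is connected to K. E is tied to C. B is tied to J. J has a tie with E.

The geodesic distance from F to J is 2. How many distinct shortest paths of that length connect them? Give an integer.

The shortest distance is 2. The length-2 paths are: F–A–J; F–B–J.
That gives 2 distinct shortest paths.

2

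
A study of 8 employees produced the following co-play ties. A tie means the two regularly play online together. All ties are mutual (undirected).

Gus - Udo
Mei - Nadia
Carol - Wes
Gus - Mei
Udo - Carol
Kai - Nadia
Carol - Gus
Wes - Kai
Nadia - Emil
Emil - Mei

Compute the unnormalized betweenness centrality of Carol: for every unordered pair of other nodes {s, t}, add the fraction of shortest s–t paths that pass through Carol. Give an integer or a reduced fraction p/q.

4

Pairs whose geodesics pass through Carol — Wes–Mei: 1/2; Wes–Gus: 1; Wes–Udo: 1; Kai–Gus: 1/2; Kai–Udo: 1.
All other pairs contribute 0.
Summing the contributions gives betweenness(Carol) = 4.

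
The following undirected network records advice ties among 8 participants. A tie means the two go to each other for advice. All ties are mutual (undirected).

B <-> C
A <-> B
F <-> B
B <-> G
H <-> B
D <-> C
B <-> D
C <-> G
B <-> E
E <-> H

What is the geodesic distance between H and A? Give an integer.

One shortest route is H – B – A, which uses 2 edges, and H and A are not directly tied, so nothing shorter exists. So d(H,A) = 2.

2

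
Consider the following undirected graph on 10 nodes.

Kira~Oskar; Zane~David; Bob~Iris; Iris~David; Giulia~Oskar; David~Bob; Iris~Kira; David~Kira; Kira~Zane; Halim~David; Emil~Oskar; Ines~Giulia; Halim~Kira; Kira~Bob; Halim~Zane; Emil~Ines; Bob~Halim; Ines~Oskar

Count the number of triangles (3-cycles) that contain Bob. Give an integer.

5

Bob's neighbors: David, Halim, Iris, and Kira.
Neighbor pairs that are themselves tied: Bob–David–Halim; Bob–David–Iris; Bob–David–Kira; Bob–Halim–Kira; Bob–Iris–Kira. Each forms one triangle with Bob, for 5 in total.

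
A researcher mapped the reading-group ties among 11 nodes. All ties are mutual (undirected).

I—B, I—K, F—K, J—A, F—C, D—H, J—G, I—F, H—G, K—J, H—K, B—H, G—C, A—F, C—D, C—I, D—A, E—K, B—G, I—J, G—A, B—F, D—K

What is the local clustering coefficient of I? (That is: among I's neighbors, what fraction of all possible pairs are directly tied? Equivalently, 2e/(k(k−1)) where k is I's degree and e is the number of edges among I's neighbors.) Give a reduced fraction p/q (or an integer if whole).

I's neighbors: B, C, F, J, and K (k = 5).
Possible neighbor pairs: C(5,2) = 10. Edges among them: B–F, C–F, F–K, J–K → e = 4.
Clustering(I) = 4/10 = 2/5.

2/5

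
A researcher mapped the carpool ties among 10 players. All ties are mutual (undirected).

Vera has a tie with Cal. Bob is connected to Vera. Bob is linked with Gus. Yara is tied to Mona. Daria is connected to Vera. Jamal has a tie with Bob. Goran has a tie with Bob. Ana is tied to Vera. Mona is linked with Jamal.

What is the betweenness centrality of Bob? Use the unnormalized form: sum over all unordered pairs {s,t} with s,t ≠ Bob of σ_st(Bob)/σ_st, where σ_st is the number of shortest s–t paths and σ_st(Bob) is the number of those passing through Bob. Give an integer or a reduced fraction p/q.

27

Pairs whose geodesics pass through Bob — Vera–Gus: 1; Vera–Mona: 1; Vera–Goran: 1; Vera–Jamal: 1; Vera–Yara: 1; Gus–Daria: 1; Gus–Cal: 1; Gus–Mona: 1; Gus–Goran: 1; Gus–Jamal: 1; Gus–Ana: 1; Gus–Yara: 1; Daria–Mona: 1; Daria–Goran: 1 … (+13 more pairs).
All other pairs contribute 0.
Summing the contributions gives betweenness(Bob) = 27.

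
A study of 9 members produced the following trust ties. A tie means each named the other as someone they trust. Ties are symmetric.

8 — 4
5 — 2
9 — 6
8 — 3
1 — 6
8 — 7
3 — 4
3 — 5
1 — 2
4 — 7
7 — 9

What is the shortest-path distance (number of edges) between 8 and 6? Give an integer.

One shortest route is 8 – 7 – 9 – 6, which uses 3 edges, and at distance 2 from 8 we only reach {5, 9}, which does not include 6. So d(8,6) = 3.

3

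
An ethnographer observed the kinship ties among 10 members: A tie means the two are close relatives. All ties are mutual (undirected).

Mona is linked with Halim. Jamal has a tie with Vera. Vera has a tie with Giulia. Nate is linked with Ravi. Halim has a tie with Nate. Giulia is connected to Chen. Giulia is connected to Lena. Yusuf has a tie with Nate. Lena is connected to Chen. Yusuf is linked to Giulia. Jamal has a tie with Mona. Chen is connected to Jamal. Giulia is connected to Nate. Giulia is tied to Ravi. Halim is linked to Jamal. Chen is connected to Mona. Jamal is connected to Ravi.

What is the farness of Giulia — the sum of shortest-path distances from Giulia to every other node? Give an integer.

12

Distances from Giulia: Chen:1, Halim:2, Jamal:2, Lena:1, Mona:2, Nate:1, Ravi:1, Vera:1, Yusuf:1.
Sum = 1 + 2 + 2 + 1 + 2 + 1 + 1 + 1 + 1 = 12.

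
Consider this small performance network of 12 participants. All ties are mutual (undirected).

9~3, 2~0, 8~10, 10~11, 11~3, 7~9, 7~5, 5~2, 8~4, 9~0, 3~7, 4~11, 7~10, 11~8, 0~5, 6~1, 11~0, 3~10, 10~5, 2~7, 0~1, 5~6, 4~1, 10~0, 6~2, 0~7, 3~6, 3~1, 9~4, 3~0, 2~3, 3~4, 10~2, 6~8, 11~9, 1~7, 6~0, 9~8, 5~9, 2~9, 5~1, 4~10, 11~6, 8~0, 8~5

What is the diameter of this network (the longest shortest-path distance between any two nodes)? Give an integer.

Eccentricity of each node (its greatest distance to any other): 0:2, 1:2, 2:2, 3:2, 4:2, 5:2, 6:2, 7:2, 8:2, 9:2, 10:2, 11:2.
The maximum eccentricity is 2, realized for instance by the pair 7–6 via 7 – 3 – 6. So the diameter is 2.

2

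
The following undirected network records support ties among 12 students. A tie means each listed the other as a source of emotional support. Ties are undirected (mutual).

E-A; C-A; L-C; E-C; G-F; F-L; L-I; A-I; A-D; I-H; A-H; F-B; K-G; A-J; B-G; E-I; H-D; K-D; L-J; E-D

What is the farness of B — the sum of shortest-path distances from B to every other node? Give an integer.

30

Distances from B: A:4, C:3, D:3, E:4, F:1, G:1, H:4, I:3, J:3, K:2, L:2.
Sum = 4 + 3 + 3 + 4 + 1 + 1 + 4 + 3 + 3 + 2 + 2 = 30.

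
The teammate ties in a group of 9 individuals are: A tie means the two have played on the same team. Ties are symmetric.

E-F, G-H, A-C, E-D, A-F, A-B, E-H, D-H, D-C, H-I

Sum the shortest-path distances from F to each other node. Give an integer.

Distances from F: A:1, B:2, C:2, D:2, E:1, G:3, H:2, I:3.
Sum = 1 + 2 + 2 + 2 + 1 + 3 + 2 + 3 = 16.

16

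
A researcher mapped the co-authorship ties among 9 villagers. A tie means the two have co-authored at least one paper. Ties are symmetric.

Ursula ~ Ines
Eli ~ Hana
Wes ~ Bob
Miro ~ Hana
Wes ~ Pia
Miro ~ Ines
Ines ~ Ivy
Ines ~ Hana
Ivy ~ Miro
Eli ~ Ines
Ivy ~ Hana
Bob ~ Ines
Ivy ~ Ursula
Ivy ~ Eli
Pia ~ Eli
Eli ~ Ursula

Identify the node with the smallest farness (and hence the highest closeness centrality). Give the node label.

Ines

Farness (sum of distances to all others) for each node — Bob:14, Eli:11, Hana:13, Ines:10, Ivy:12, Miro:15, Pia:15, Ursula:14, Wes:18.
The smallest farness is 10, for Ines, so Ines has the highest closeness.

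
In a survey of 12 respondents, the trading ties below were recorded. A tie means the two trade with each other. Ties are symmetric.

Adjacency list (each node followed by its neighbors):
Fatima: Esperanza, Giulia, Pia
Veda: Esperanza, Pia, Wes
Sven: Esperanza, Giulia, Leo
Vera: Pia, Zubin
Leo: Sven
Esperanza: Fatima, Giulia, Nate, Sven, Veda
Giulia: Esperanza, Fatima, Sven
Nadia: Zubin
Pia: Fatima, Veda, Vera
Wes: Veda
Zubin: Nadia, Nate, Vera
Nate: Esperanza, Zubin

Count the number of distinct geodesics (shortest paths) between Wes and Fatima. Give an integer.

The shortest distance is 3. The length-3 paths are: Wes–Veda–Pia–Fatima; Wes–Veda–Esperanza–Fatima.
That gives 2 distinct shortest paths.

2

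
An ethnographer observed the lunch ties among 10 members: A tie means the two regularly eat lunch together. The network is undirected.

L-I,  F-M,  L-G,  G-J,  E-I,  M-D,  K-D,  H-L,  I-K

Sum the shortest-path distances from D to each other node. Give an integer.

Distances from D: E:3, F:2, G:4, H:4, I:2, J:5, K:1, L:3, M:1.
Sum = 3 + 2 + 4 + 4 + 2 + 5 + 1 + 3 + 1 = 25.

25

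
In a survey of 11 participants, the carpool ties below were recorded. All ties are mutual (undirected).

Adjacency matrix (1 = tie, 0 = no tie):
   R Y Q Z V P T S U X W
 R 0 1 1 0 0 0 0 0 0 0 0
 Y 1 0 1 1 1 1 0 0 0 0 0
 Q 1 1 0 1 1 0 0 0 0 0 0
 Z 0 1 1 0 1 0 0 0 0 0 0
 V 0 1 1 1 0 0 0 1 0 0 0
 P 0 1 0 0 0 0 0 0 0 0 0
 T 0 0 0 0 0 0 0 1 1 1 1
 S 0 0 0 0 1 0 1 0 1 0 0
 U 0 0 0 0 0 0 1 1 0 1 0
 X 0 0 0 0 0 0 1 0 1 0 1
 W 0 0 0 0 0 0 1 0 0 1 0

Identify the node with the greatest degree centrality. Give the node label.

Y

Degrees — P:1, Q:4, R:2, S:3, T:4, U:3, V:4, W:2, X:3, Y:5, Z:3.
The maximum is 5, attained only by Y.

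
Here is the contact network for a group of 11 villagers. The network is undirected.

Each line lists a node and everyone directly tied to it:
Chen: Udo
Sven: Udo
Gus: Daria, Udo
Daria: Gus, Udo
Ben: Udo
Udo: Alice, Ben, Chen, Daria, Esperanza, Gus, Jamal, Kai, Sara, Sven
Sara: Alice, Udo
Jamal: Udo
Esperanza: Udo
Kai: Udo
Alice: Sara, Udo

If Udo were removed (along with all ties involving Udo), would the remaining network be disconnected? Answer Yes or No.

Removing Udo leaves {Daria and Gus} with no path to {Alice and Sara}, so the network splits into 8 components. Udo is a cut vertex.

Yes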